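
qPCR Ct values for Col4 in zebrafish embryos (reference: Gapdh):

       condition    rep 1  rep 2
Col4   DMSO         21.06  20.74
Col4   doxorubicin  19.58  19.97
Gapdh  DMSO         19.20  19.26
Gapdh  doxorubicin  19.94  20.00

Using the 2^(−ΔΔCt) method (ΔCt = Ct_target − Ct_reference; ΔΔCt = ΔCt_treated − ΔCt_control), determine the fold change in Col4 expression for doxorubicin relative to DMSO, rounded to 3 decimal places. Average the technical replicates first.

Mean Ct: Col4 DMSO 20.900; Col4 doxorubicin 19.775; Gapdh DMSO 19.230; Gapdh doxorubicin 19.970
ΔCt(DMSO) = 20.900 − 19.230 = 1.670
ΔCt(doxorubicin) = 19.775 − 19.970 = -0.195
ΔΔCt = -0.195 − 1.670 = -1.865
Fold change = 2^(−(-1.865)) = 2^1.865 = 3.6427

3.643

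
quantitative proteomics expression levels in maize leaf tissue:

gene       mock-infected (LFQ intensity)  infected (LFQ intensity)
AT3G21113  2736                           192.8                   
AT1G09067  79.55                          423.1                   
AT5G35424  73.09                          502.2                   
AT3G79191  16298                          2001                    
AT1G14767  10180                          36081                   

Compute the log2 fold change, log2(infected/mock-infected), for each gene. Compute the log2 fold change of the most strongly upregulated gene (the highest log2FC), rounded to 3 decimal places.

2.781

log2(192.8/2736) = -3.827  (AT3G21113)
log2(423.1/79.55) = 2.411  (AT1G09067)
log2(502.2/73.09) = 2.781  (AT5G35424)
log2(2001/16298) = -3.026  (AT3G79191)
log2(36081/10180) = 1.826  (AT1G14767)
AT5G35424 is most strongly upregulated.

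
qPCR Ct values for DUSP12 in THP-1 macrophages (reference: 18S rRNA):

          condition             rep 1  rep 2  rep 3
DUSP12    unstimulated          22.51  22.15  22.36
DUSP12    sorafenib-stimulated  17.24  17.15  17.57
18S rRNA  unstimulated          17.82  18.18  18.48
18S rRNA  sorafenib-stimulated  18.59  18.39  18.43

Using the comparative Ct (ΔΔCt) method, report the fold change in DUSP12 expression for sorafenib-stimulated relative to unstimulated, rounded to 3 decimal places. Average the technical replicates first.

Mean Ct: DUSP12 unstimulated 22.340; DUSP12 sorafenib-stimulated 17.320; 18S rRNA unstimulated 18.160; 18S rRNA sorafenib-stimulated 18.470
ΔCt(unstimulated) = 22.340 − 18.160 = 4.180
ΔCt(sorafenib-stimulated) = 17.320 − 18.470 = -1.150
ΔΔCt = -1.150 − 4.180 = -5.330
Fold change = 2^(−(-5.330)) = 2^5.330 = 40.2244

40.224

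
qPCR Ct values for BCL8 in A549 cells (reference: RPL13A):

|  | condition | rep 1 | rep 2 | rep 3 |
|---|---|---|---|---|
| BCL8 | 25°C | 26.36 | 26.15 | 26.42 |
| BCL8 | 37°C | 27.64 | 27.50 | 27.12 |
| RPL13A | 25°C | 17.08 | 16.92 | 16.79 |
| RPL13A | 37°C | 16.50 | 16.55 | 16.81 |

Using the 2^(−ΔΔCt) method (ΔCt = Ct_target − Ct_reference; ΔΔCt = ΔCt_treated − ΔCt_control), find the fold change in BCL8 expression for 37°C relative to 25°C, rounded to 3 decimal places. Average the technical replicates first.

0.374

Mean Ct: BCL8 25°C 26.310; BCL8 37°C 27.420; RPL13A 25°C 16.930; RPL13A 37°C 16.620
ΔCt(25°C) = 26.310 − 16.930 = 9.380
ΔCt(37°C) = 27.420 − 16.620 = 10.800
ΔΔCt = 10.800 − 9.380 = 1.420
Fold change = 2^(−1.420) = 0.3737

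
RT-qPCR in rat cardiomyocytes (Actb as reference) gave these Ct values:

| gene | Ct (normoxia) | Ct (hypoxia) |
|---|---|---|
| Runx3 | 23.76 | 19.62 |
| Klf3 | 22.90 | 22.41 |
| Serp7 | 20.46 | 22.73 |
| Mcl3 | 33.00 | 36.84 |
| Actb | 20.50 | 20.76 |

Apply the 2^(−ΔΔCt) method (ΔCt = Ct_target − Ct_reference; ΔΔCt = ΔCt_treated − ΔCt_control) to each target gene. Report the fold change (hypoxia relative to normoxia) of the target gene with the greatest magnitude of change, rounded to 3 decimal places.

Runx3: ΔΔCt = (19.62−20.76) − (23.76−20.50) = -1.14 − 3.26 = -4.40; fold change = 2^4.40 = 21.112
Klf3: ΔΔCt = (22.41−20.76) − (22.90−20.50) = 1.65 − 2.40 = -0.75; fold change = 2^0.75 = 1.682
Serp7: ΔΔCt = (22.73−20.76) − (20.46−20.50) = 1.97 − (-0.04) = 2.01; fold change = 2^-2.01 = 0.248
Mcl3: ΔΔCt = (36.84−20.76) − (33.00−20.50) = 16.08 − 12.50 = 3.58; fold change = 2^-3.58 = 0.084
Runx3 has the largest |ΔΔCt| = 4.40.

21.112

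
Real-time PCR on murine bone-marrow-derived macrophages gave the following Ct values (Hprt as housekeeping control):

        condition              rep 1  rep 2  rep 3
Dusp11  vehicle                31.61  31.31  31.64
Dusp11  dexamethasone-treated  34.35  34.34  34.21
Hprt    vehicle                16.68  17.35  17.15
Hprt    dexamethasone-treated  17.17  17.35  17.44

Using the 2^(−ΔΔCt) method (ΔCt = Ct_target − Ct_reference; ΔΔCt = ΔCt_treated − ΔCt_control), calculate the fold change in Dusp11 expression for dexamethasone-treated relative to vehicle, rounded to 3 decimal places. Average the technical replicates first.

Mean Ct: Dusp11 vehicle 31.520; Dusp11 dexamethasone-treated 34.300; Hprt vehicle 17.060; Hprt dexamethasone-treated 17.320
ΔCt(vehicle) = 31.520 − 17.060 = 14.460
ΔCt(dexamethasone-treated) = 34.300 − 17.320 = 16.980
ΔΔCt = 16.980 − 14.460 = 2.520
Fold change = 2^(−2.520) = 0.1743

0.174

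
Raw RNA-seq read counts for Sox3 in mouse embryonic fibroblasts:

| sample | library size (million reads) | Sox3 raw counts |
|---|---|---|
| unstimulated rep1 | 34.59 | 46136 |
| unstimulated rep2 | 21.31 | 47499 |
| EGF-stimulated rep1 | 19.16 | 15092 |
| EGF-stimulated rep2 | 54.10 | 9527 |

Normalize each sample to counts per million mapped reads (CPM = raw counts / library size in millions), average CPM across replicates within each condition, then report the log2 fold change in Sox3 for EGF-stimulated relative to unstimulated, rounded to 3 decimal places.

-1.886

CPM(unstimulated rep1) = 46136 / 34.59 = 1333.7959
CPM(unstimulated rep2) = 47499 / 21.31 = 2228.9535
CPM(EGF-stimulated rep1) = 15092 / 19.16 = 787.6827
CPM(EGF-stimulated rep2) = 9527 / 54.10 = 176.0998
mean CPM(unstimulated) = 1781.3747; mean CPM(EGF-stimulated) = 481.8912
Fold change = 481.8912 / 1781.3747 = 0.27052
log2(0.27052) = -1.8862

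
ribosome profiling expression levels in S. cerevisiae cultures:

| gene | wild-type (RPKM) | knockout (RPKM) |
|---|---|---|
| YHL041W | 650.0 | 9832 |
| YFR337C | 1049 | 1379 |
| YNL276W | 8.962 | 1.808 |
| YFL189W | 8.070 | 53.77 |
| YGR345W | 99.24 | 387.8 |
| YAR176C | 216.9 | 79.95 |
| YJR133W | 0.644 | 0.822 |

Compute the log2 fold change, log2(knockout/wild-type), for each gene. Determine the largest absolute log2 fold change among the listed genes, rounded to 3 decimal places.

log2(9832/650.0) = 3.919  (YHL041W)
log2(1379/1049) = 0.395  (YFR337C)
log2(1.808/8.962) = -2.309  (YNL276W)
log2(53.77/8.070) = 2.736  (YFL189W)
log2(387.8/99.24) = 1.966  (YGR345W)
log2(79.95/216.9) = -1.440  (YAR176C)
log2(0.822/0.644) = 0.352  (YJR133W)
The largest magnitude belongs to YHL041W.

3.919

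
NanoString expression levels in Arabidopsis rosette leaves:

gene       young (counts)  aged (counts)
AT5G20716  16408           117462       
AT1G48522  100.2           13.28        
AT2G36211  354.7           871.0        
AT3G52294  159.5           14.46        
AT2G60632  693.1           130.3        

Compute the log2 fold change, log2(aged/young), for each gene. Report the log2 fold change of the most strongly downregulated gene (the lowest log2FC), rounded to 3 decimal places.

log2(117462/16408) = 2.840  (AT5G20716)
log2(13.28/100.2) = -2.916  (AT1G48522)
log2(871.0/354.7) = 1.296  (AT2G36211)
log2(14.46/159.5) = -3.463  (AT3G52294)
log2(130.3/693.1) = -2.411  (AT2G60632)
AT3G52294 is most strongly downregulated.

-3.463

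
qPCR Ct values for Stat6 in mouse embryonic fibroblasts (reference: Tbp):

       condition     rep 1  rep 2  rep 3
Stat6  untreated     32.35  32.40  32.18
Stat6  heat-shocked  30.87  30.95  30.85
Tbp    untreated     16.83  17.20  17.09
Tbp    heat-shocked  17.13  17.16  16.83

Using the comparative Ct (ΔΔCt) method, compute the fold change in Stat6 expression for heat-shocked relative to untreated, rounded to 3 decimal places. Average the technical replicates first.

2.676

Mean Ct: Stat6 untreated 32.310; Stat6 heat-shocked 30.890; Tbp untreated 17.040; Tbp heat-shocked 17.040
ΔCt(untreated) = 32.310 − 17.040 = 15.270
ΔCt(heat-shocked) = 30.890 − 17.040 = 13.850
ΔΔCt = 13.850 − 15.270 = -1.420
Fold change = 2^(−(-1.420)) = 2^1.420 = 2.6759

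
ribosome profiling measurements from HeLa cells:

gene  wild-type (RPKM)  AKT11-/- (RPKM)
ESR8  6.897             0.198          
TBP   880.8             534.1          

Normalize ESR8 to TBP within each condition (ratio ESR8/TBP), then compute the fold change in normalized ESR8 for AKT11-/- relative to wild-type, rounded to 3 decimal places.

0.047

ESR8/TBP (wild-type) = 6.897 / 880.8 = 0.0078304
ESR8/TBP (AKT11-/-) = 0.198 / 534.1 = 0.00037072
Fold change = 0.00037072 / 0.0078304 = 0.0473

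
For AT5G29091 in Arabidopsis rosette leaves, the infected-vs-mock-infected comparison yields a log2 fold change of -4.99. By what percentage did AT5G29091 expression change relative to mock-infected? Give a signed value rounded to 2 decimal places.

-96.85%

Fold change = 2^(-4.99) = 0.0315
Percent change = (FC − 1) × 100% = (0.0315 − 1) × 100 = -96.85%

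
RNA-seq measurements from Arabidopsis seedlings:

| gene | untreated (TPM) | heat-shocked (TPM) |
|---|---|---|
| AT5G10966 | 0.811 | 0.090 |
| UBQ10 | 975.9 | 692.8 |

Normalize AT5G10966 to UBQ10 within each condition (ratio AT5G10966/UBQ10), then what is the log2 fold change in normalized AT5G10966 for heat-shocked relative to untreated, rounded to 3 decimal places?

-2.677

AT5G10966/UBQ10 (untreated) = 0.811 / 975.9 = 0.00083103
AT5G10966/UBQ10 (heat-shocked) = 0.090 / 692.8 = 0.00012991
Fold change = 0.00012991 / 0.00083103 = 0.1563
log2(0.1563) = -2.6774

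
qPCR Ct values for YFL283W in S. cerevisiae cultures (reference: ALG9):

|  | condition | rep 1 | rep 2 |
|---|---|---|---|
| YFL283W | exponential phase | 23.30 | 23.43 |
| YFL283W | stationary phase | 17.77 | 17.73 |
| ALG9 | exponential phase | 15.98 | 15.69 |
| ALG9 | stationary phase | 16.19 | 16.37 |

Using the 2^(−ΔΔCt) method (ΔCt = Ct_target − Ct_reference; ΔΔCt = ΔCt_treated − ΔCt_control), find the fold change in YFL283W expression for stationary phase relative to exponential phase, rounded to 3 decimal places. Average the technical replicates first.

66.718

Mean Ct: YFL283W exponential phase 23.365; YFL283W stationary phase 17.750; ALG9 exponential phase 15.835; ALG9 stationary phase 16.280
ΔCt(exponential phase) = 23.365 − 15.835 = 7.530
ΔCt(stationary phase) = 17.750 − 16.280 = 1.470
ΔΔCt = 1.470 − 7.530 = -6.060
Fold change = 2^(−(-6.060)) = 2^6.060 = 66.7178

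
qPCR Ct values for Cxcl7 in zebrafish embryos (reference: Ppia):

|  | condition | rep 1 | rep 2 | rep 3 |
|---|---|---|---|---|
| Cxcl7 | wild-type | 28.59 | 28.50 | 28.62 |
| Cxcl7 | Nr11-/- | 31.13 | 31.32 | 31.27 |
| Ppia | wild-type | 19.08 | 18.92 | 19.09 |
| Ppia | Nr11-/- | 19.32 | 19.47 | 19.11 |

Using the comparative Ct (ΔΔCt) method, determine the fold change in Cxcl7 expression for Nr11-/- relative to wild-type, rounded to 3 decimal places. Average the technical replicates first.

0.189

Mean Ct: Cxcl7 wild-type 28.570; Cxcl7 Nr11-/- 31.240; Ppia wild-type 19.030; Ppia Nr11-/- 19.300
ΔCt(wild-type) = 28.570 − 19.030 = 9.540
ΔCt(Nr11-/-) = 31.240 − 19.300 = 11.940
ΔΔCt = 11.940 − 9.540 = 2.400
Fold change = 2^(−2.400) = 0.1895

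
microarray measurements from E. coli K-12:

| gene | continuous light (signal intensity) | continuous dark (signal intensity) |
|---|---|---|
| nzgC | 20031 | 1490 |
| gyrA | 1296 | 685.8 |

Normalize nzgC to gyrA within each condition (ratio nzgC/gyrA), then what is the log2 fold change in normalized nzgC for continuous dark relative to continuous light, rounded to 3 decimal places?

nzgC/gyrA (continuous light) = 20031 / 1296 = 15.456
nzgC/gyrA (continuous dark) = 1490 / 685.8 = 2.1726
Fold change = 2.1726 / 15.456 = 0.1406
log2(0.1406) = -2.8306

-2.831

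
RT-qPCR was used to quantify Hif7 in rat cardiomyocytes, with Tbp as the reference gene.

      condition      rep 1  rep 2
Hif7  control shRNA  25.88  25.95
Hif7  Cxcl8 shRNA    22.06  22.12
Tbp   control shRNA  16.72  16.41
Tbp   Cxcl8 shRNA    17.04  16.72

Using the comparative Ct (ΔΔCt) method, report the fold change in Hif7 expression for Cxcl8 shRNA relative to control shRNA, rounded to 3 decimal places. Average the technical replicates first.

Mean Ct: Hif7 control shRNA 25.915; Hif7 Cxcl8 shRNA 22.090; Tbp control shRNA 16.565; Tbp Cxcl8 shRNA 16.880
ΔCt(control shRNA) = 25.915 − 16.565 = 9.350
ΔCt(Cxcl8 shRNA) = 22.090 − 16.880 = 5.210
ΔΔCt = 5.210 − 9.350 = -4.140
Fold change = 2^(−(-4.140)) = 2^4.140 = 17.6305

17.630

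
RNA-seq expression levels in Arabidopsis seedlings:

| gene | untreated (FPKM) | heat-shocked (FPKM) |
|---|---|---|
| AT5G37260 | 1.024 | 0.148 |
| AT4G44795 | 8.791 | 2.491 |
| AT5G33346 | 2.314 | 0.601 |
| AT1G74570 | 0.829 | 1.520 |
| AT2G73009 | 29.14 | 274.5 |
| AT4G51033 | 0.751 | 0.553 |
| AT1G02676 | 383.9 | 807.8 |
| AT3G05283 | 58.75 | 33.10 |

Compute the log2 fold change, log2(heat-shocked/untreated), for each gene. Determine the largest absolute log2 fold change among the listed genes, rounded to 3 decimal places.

log2(0.148/1.024) = -2.791  (AT5G37260)
log2(2.491/8.791) = -1.819  (AT4G44795)
log2(0.601/2.314) = -1.945  (AT5G33346)
log2(1.520/0.829) = 0.875  (AT1G74570)
log2(274.5/29.14) = 3.236  (AT2G73009)
log2(0.553/0.751) = -0.442  (AT4G51033)
log2(807.8/383.9) = 1.073  (AT1G02676)
log2(33.10/58.75) = -0.828  (AT3G05283)
The largest magnitude belongs to AT2G73009.

3.236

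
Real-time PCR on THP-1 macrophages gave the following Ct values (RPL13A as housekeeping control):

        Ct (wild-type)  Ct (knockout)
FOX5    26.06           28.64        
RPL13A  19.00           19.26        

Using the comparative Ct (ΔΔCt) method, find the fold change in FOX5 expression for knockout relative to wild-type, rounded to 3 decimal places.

0.200

ΔCt(wild-type) = 26.060 − 19.000 = 7.060
ΔCt(knockout) = 28.640 − 19.260 = 9.380
ΔΔCt = 9.380 − 7.060 = 2.320
Fold change = 2^(−2.320) = 0.2003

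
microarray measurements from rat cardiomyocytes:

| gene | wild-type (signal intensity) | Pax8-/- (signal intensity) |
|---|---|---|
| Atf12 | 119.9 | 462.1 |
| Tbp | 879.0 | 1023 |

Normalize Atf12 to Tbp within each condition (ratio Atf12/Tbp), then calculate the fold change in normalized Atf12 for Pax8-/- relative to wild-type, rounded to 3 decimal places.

3.312

Atf12/Tbp (wild-type) = 119.9 / 879.0 = 0.13641
Atf12/Tbp (Pax8-/-) = 462.1 / 1023 = 0.45171
Fold change = 0.45171 / 0.13641 = 3.3115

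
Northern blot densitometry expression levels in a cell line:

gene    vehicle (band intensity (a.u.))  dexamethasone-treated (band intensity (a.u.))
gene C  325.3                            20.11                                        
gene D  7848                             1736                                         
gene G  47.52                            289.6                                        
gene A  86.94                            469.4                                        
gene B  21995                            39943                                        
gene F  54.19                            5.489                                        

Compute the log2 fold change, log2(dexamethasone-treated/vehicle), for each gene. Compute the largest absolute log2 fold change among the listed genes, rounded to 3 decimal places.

4.016

log2(20.11/325.3) = -4.016  (gene C)
log2(1736/7848) = -2.177  (gene D)
log2(289.6/47.52) = 2.607  (gene G)
log2(469.4/86.94) = 2.433  (gene A)
log2(39943/21995) = 0.861  (gene B)
log2(5.489/54.19) = -3.303  (gene F)
The largest magnitude belongs to gene C.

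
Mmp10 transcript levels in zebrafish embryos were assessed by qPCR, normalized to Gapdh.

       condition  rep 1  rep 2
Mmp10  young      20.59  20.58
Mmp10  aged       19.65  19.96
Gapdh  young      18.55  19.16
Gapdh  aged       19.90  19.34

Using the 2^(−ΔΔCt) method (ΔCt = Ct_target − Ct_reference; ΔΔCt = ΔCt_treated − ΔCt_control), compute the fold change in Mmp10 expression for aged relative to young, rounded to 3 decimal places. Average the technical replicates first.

Mean Ct: Mmp10 young 20.585; Mmp10 aged 19.805; Gapdh young 18.855; Gapdh aged 19.620
ΔCt(young) = 20.585 − 18.855 = 1.730
ΔCt(aged) = 19.805 − 19.620 = 0.185
ΔΔCt = 0.185 − 1.730 = -1.545
Fold change = 2^(−(-1.545)) = 2^1.545 = 2.9180

2.918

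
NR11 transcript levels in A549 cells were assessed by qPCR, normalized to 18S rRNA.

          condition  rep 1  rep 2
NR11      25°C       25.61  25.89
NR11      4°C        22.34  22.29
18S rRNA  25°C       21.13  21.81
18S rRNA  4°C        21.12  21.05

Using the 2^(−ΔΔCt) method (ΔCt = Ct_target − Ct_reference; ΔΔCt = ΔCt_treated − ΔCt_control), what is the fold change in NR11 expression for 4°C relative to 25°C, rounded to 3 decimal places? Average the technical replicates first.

Mean Ct: NR11 25°C 25.750; NR11 4°C 22.315; 18S rRNA 25°C 21.470; 18S rRNA 4°C 21.085
ΔCt(25°C) = 25.750 − 21.470 = 4.280
ΔCt(4°C) = 22.315 − 21.085 = 1.230
ΔΔCt = 1.230 − 4.280 = -3.050
Fold change = 2^(−(-3.050)) = 2^3.050 = 8.2821

8.282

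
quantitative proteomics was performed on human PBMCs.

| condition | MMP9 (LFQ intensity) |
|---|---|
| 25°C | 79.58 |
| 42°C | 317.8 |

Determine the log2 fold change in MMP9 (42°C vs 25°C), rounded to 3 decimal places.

Fold change = 317.8 / 79.58 = 3.9935
log2(3.9935) = 1.9976

1.998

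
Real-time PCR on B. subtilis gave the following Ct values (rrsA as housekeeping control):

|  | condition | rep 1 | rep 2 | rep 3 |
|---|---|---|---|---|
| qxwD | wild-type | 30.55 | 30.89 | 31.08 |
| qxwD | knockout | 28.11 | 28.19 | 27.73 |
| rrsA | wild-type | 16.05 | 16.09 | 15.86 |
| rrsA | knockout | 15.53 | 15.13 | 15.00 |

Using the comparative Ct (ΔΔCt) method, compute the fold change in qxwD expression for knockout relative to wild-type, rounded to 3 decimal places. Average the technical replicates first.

4.141

Mean Ct: qxwD wild-type 30.840; qxwD knockout 28.010; rrsA wild-type 16.000; rrsA knockout 15.220
ΔCt(wild-type) = 30.840 − 16.000 = 14.840
ΔCt(knockout) = 28.010 − 15.220 = 12.790
ΔΔCt = 12.790 − 14.840 = -2.050
Fold change = 2^(−(-2.050)) = 2^2.050 = 4.1411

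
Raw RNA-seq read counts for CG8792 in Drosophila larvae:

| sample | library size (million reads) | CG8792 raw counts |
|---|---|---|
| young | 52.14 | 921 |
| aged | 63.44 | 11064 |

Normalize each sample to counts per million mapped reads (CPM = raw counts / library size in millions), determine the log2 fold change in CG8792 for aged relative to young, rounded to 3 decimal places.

CPM(young) = 921 / 52.14 = 17.6640
CPM(aged) = 11064 / 63.44 = 174.4010
Fold change = 174.4010 / 17.6640 = 9.87326
log2(9.87326) = 3.3035

3.304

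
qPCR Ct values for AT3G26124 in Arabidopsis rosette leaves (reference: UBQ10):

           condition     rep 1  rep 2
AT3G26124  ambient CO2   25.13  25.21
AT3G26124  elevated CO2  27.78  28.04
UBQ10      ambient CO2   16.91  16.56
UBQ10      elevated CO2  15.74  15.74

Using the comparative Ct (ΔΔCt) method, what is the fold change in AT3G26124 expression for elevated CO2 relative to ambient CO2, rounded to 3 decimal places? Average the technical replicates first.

Mean Ct: AT3G26124 ambient CO2 25.170; AT3G26124 elevated CO2 27.910; UBQ10 ambient CO2 16.735; UBQ10 elevated CO2 15.740
ΔCt(ambient CO2) = 25.170 − 16.735 = 8.435
ΔCt(elevated CO2) = 27.910 − 15.740 = 12.170
ΔΔCt = 12.170 − 8.435 = 3.735
Fold change = 2^(−3.735) = 0.0751

0.075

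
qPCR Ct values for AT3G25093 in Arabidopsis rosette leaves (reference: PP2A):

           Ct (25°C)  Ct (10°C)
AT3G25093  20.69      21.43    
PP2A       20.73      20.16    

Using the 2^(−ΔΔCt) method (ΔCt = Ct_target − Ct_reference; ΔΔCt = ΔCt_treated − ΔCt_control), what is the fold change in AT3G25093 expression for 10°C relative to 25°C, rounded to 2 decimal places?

ΔCt(25°C) = 20.690 − 20.730 = -0.040
ΔCt(10°C) = 21.430 − 20.160 = 1.270
ΔΔCt = 1.270 − (-0.040) = 1.310
Fold change = 2^(−1.310) = 0.403

0.40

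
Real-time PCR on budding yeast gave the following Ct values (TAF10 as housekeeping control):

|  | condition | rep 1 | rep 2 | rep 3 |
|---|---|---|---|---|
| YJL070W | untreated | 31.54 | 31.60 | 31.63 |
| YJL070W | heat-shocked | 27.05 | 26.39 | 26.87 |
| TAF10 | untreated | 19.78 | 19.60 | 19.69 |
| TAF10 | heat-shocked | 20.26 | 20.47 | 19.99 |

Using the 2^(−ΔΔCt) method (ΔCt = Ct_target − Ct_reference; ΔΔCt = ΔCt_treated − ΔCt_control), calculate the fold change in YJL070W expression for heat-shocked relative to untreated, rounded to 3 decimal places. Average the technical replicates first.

Mean Ct: YJL070W untreated 31.590; YJL070W heat-shocked 26.770; TAF10 untreated 19.690; TAF10 heat-shocked 20.240
ΔCt(untreated) = 31.590 − 19.690 = 11.900
ΔCt(heat-shocked) = 26.770 − 20.240 = 6.530
ΔΔCt = 6.530 − 11.900 = -5.370
Fold change = 2^(−(-5.370)) = 2^5.370 = 41.3553

41.355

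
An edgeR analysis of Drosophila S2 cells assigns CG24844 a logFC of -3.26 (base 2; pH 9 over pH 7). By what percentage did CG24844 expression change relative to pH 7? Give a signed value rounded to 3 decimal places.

-89.561%

Fold change = 2^(-3.26) = 0.1044
Percent change = (FC − 1) × 100% = (0.1044 − 1) × 100 = -89.561%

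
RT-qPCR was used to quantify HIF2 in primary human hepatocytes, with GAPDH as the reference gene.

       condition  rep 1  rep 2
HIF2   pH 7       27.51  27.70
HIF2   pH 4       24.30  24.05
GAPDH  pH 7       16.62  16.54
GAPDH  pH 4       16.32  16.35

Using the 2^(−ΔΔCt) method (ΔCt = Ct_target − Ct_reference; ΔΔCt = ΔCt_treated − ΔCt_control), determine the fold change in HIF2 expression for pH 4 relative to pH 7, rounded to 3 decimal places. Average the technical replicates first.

9.095

Mean Ct: HIF2 pH 7 27.605; HIF2 pH 4 24.175; GAPDH pH 7 16.580; GAPDH pH 4 16.335
ΔCt(pH 7) = 27.605 − 16.580 = 11.025
ΔCt(pH 4) = 24.175 − 16.335 = 7.840
ΔΔCt = 7.840 − 11.025 = -3.185
Fold change = 2^(−(-3.185)) = 2^3.185 = 9.0945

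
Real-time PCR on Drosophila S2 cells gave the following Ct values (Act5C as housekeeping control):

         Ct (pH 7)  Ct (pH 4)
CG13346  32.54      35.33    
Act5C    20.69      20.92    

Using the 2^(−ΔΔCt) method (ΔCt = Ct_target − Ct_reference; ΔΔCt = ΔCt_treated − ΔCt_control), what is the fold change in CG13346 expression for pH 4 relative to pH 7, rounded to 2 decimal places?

0.17

ΔCt(pH 7) = 32.540 − 20.690 = 11.850
ΔCt(pH 4) = 35.330 − 20.920 = 14.410
ΔΔCt = 14.410 − 11.850 = 2.560
Fold change = 2^(−2.560) = 0.170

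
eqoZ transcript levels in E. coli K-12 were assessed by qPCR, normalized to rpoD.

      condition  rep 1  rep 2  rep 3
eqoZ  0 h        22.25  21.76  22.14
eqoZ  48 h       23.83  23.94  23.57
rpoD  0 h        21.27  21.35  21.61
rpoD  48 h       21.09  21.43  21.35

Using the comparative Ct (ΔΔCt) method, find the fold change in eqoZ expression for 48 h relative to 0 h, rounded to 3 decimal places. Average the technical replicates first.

Mean Ct: eqoZ 0 h 22.050; eqoZ 48 h 23.780; rpoD 0 h 21.410; rpoD 48 h 21.290
ΔCt(0 h) = 22.050 − 21.410 = 0.640
ΔCt(48 h) = 23.780 − 21.290 = 2.490
ΔΔCt = 2.490 − 0.640 = 1.850
Fold change = 2^(−1.850) = 0.2774

0.277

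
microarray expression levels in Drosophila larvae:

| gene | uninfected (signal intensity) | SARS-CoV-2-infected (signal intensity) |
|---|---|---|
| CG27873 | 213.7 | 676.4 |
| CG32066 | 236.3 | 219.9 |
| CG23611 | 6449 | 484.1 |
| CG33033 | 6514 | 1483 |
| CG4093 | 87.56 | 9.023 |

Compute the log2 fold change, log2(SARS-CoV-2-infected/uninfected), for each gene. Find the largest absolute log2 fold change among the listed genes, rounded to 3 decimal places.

log2(676.4/213.7) = 1.662  (CG27873)
log2(219.9/236.3) = -0.104  (CG32066)
log2(484.1/6449) = -3.736  (CG23611)
log2(1483/6514) = -2.135  (CG33033)
log2(9.023/87.56) = -3.279  (CG4093)
The largest magnitude belongs to CG23611.

3.736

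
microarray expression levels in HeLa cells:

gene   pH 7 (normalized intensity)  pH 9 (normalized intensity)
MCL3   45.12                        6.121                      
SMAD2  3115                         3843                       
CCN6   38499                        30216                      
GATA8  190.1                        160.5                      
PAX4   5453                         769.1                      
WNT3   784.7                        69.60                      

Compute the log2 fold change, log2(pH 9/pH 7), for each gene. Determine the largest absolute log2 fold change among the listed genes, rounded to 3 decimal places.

3.495

log2(6.121/45.12) = -2.882  (MCL3)
log2(3843/3115) = 0.303  (SMAD2)
log2(30216/38499) = -0.350  (CCN6)
log2(160.5/190.1) = -0.244  (GATA8)
log2(769.1/5453) = -2.826  (PAX4)
log2(69.60/784.7) = -3.495  (WNT3)
The largest magnitude belongs to WNT3.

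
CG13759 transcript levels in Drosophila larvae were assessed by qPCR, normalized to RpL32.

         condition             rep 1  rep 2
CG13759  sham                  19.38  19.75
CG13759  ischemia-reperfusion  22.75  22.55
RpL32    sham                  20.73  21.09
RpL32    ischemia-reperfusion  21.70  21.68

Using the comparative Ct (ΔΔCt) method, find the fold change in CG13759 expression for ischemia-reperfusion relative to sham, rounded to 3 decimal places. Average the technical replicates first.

Mean Ct: CG13759 sham 19.565; CG13759 ischemia-reperfusion 22.650; RpL32 sham 20.910; RpL32 ischemia-reperfusion 21.690
ΔCt(sham) = 19.565 − 20.910 = -1.345
ΔCt(ischemia-reperfusion) = 22.650 − 21.690 = 0.960
ΔΔCt = 0.960 − (-1.345) = 2.305
Fold change = 2^(−2.305) = 0.2024

0.202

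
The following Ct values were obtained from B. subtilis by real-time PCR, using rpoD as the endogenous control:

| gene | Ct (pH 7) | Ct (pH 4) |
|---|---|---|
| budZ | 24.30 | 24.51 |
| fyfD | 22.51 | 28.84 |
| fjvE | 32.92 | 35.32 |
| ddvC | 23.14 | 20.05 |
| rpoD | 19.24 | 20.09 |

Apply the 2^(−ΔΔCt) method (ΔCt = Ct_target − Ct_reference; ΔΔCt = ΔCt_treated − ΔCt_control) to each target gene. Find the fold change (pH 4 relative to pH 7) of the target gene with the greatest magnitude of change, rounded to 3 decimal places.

budZ: ΔΔCt = (24.51−20.09) − (24.30−19.24) = 4.42 − 5.06 = -0.64; fold change = 2^0.64 = 1.558
fyfD: ΔΔCt = (28.84−20.09) − (22.51−19.24) = 8.75 − 3.27 = 5.48; fold change = 2^-5.48 = 0.022
fjvE: ΔΔCt = (35.32−20.09) − (32.92−19.24) = 15.23 − 13.68 = 1.55; fold change = 2^-1.55 = 0.342
ddvC: ΔΔCt = (20.05−20.09) − (23.14−19.24) = -0.04 − 3.90 = -3.94; fold change = 2^3.94 = 15.348
fyfD has the largest |ΔΔCt| = 5.48.

0.022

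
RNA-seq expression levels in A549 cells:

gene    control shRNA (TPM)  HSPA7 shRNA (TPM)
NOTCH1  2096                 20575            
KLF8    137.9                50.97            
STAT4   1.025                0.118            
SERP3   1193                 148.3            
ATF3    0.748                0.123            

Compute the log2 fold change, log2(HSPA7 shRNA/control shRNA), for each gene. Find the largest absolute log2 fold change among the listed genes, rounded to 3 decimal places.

log2(20575/2096) = 3.295  (NOTCH1)
log2(50.97/137.9) = -1.436  (KLF8)
log2(0.118/1.025) = -3.119  (STAT4)
log2(148.3/1193) = -3.008  (SERP3)
log2(0.123/0.748) = -2.604  (ATF3)
The largest magnitude belongs to NOTCH1.

3.295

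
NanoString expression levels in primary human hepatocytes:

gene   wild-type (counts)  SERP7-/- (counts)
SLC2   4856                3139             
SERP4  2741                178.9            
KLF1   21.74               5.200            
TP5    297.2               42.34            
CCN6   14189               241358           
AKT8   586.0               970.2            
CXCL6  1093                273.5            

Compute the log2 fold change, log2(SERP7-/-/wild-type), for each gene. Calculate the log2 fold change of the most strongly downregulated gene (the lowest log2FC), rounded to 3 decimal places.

log2(3139/4856) = -0.629  (SLC2)
log2(178.9/2741) = -3.937  (SERP4)
log2(5.200/21.74) = -2.064  (KLF1)
log2(42.34/297.2) = -2.811  (TP5)
log2(241358/14189) = 4.088  (CCN6)
log2(970.2/586.0) = 0.727  (AKT8)
log2(273.5/1093) = -1.999  (CXCL6)
SERP4 is most strongly downregulated.

-3.937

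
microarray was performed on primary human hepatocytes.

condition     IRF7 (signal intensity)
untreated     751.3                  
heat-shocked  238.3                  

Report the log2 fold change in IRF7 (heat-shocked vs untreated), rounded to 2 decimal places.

Fold change = 238.3 / 751.3 = 0.3172
log2(0.3172) = -1.657

-1.66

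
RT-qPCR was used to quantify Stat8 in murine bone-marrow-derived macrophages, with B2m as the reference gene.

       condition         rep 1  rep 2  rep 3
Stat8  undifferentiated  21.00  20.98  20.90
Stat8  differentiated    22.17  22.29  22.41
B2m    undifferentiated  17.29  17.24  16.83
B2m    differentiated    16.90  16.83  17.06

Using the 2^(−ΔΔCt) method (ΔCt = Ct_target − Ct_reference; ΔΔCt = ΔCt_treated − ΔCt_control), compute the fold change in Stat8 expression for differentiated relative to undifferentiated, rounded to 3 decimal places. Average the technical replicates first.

Mean Ct: Stat8 undifferentiated 20.960; Stat8 differentiated 22.290; B2m undifferentiated 17.120; B2m differentiated 16.930
ΔCt(undifferentiated) = 20.960 − 17.120 = 3.840
ΔCt(differentiated) = 22.290 − 16.930 = 5.360
ΔΔCt = 5.360 − 3.840 = 1.520
Fold change = 2^(−1.520) = 0.3487

0.349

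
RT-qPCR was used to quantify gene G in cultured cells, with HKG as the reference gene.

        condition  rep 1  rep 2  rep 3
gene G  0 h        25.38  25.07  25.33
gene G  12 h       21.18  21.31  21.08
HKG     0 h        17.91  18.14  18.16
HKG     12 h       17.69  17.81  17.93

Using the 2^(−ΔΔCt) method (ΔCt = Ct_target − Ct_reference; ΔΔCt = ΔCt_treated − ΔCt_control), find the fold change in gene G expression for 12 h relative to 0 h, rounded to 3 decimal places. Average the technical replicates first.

14.026

Mean Ct: gene G 0 h 25.260; gene G 12 h 21.190; HKG 0 h 18.070; HKG 12 h 17.810
ΔCt(0 h) = 25.260 − 18.070 = 7.190
ΔCt(12 h) = 21.190 − 17.810 = 3.380
ΔΔCt = 3.380 − 7.190 = -3.810
Fold change = 2^(−(-3.810)) = 2^3.810 = 14.0257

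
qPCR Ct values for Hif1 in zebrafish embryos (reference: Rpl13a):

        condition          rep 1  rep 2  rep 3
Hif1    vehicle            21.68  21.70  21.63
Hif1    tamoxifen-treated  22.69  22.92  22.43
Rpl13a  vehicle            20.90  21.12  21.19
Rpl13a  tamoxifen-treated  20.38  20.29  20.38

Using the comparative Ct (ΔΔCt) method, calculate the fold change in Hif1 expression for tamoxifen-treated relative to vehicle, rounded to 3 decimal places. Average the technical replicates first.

0.301

Mean Ct: Hif1 vehicle 21.670; Hif1 tamoxifen-treated 22.680; Rpl13a vehicle 21.070; Rpl13a tamoxifen-treated 20.350
ΔCt(vehicle) = 21.670 − 21.070 = 0.600
ΔCt(tamoxifen-treated) = 22.680 − 20.350 = 2.330
ΔΔCt = 2.330 − 0.600 = 1.730
Fold change = 2^(−1.730) = 0.3015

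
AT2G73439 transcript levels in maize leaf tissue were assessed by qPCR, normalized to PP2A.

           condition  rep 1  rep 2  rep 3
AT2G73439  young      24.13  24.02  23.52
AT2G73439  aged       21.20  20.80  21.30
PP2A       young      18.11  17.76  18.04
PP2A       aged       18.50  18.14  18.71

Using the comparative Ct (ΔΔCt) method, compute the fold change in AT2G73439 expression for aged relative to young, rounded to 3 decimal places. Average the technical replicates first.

9.646

Mean Ct: AT2G73439 young 23.890; AT2G73439 aged 21.100; PP2A young 17.970; PP2A aged 18.450
ΔCt(young) = 23.890 − 17.970 = 5.920
ΔCt(aged) = 21.100 − 18.450 = 2.650
ΔΔCt = 2.650 − 5.920 = -3.270
Fold change = 2^(−(-3.270)) = 2^3.270 = 9.6465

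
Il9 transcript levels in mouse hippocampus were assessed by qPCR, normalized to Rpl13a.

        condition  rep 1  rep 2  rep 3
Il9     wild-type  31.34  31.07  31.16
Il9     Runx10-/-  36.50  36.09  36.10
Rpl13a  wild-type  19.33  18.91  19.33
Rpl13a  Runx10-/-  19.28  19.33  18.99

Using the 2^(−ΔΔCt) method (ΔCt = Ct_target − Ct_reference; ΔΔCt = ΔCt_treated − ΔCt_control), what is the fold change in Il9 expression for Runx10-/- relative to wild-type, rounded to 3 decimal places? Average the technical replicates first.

Mean Ct: Il9 wild-type 31.190; Il9 Runx10-/- 36.230; Rpl13a wild-type 19.190; Rpl13a Runx10-/- 19.200
ΔCt(wild-type) = 31.190 − 19.190 = 12.000
ΔCt(Runx10-/-) = 36.230 − 19.200 = 17.030
ΔΔCt = 17.030 − 12.000 = 5.030
Fold change = 2^(−5.030) = 0.0306

0.031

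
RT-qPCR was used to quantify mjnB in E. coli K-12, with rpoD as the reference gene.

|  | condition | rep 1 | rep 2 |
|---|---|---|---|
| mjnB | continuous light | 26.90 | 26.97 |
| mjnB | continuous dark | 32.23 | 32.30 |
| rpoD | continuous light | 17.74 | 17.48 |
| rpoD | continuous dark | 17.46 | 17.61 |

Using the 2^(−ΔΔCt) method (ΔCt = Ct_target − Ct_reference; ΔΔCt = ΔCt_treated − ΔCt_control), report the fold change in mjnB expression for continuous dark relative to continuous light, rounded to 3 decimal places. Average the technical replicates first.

Mean Ct: mjnB continuous light 26.935; mjnB continuous dark 32.265; rpoD continuous light 17.610; rpoD continuous dark 17.535
ΔCt(continuous light) = 26.935 − 17.610 = 9.325
ΔCt(continuous dark) = 32.265 − 17.535 = 14.730
ΔΔCt = 14.730 − 9.325 = 5.405
Fold change = 2^(−5.405) = 0.0236

0.024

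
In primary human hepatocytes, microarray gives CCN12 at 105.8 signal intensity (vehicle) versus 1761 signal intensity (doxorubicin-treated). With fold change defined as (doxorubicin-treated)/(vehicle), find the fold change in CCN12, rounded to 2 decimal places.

Fold change = 1761 / 105.8 = 16.645
CCN12 is upregulated.

16.64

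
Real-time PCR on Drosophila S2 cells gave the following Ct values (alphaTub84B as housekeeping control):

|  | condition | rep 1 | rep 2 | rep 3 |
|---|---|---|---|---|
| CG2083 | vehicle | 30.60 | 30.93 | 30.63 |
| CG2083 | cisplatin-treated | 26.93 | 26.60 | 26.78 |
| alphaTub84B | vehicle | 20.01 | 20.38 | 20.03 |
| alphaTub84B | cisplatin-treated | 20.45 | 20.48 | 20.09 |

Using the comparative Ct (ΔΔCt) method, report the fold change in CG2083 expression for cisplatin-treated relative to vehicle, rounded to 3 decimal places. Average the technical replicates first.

Mean Ct: CG2083 vehicle 30.720; CG2083 cisplatin-treated 26.770; alphaTub84B vehicle 20.140; alphaTub84B cisplatin-treated 20.340
ΔCt(vehicle) = 30.720 − 20.140 = 10.580
ΔCt(cisplatin-treated) = 26.770 − 20.340 = 6.430
ΔΔCt = 6.430 − 10.580 = -4.150
Fold change = 2^(−(-4.150)) = 2^4.150 = 17.7531

17.753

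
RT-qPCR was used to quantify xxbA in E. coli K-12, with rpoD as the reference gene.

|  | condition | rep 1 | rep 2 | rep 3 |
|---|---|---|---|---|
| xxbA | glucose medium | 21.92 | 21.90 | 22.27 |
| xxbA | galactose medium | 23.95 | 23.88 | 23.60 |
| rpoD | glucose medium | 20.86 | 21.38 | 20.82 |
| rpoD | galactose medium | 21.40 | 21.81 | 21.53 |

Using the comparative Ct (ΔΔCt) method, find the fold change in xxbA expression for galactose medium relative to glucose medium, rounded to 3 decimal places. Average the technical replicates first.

Mean Ct: xxbA glucose medium 22.030; xxbA galactose medium 23.810; rpoD glucose medium 21.020; rpoD galactose medium 21.580
ΔCt(glucose medium) = 22.030 − 21.020 = 1.010
ΔCt(galactose medium) = 23.810 − 21.580 = 2.230
ΔΔCt = 2.230 − 1.010 = 1.220
Fold change = 2^(−1.220) = 0.4293

0.429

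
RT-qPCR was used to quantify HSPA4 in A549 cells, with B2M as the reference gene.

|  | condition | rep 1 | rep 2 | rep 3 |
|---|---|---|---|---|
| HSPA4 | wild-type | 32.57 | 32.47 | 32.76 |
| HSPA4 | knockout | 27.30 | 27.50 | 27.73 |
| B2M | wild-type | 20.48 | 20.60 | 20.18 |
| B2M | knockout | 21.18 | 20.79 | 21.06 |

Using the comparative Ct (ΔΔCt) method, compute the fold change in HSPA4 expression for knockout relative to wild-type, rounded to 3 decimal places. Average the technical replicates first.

51.268

Mean Ct: HSPA4 wild-type 32.600; HSPA4 knockout 27.510; B2M wild-type 20.420; B2M knockout 21.010
ΔCt(wild-type) = 32.600 − 20.420 = 12.180
ΔCt(knockout) = 27.510 − 21.010 = 6.500
ΔΔCt = 6.500 − 12.180 = -5.680
Fold change = 2^(−(-5.680)) = 2^5.680 = 51.2685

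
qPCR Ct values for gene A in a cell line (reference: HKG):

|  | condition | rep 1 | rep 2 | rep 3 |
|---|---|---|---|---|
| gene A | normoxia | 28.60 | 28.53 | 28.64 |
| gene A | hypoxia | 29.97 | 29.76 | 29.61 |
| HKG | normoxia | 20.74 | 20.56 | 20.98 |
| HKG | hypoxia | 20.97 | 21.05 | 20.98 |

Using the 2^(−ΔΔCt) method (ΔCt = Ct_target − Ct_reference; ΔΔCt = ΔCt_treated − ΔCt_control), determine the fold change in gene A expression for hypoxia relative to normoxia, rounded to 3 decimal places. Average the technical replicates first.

0.518

Mean Ct: gene A normoxia 28.590; gene A hypoxia 29.780; HKG normoxia 20.760; HKG hypoxia 21.000
ΔCt(normoxia) = 28.590 − 20.760 = 7.830
ΔCt(hypoxia) = 29.780 − 21.000 = 8.780
ΔΔCt = 8.780 − 7.830 = 0.950
Fold change = 2^(−0.950) = 0.5176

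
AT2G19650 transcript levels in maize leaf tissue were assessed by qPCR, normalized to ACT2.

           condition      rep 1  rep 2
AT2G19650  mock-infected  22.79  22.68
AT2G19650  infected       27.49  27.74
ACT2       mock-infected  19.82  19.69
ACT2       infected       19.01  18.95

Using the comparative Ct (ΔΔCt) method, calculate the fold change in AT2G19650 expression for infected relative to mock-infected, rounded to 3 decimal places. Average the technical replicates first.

Mean Ct: AT2G19650 mock-infected 22.735; AT2G19650 infected 27.615; ACT2 mock-infected 19.755; ACT2 infected 18.980
ΔCt(mock-infected) = 22.735 − 19.755 = 2.980
ΔCt(infected) = 27.615 − 18.980 = 8.635
ΔΔCt = 8.635 − 2.980 = 5.655
Fold change = 2^(−5.655) = 0.0198

0.020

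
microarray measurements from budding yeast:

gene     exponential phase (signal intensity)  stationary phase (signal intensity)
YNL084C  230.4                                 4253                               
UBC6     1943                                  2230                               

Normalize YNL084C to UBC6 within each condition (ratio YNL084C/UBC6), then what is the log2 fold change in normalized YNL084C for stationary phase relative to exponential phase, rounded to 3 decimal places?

4.008

YNL084C/UBC6 (exponential phase) = 230.4 / 1943 = 0.11858
YNL084C/UBC6 (stationary phase) = 4253 / 2230 = 1.9072
Fold change = 1.9072 / 0.11858 = 16.0835
log2(16.0835) = 4.0075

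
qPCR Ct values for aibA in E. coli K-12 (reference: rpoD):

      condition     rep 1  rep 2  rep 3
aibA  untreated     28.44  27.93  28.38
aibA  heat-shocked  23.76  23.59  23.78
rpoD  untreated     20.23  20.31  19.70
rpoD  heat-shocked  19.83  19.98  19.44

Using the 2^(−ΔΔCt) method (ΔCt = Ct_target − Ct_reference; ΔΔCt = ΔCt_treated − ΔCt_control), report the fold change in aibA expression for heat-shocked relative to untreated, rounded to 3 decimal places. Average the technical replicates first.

Mean Ct: aibA untreated 28.250; aibA heat-shocked 23.710; rpoD untreated 20.080; rpoD heat-shocked 19.750
ΔCt(untreated) = 28.250 − 20.080 = 8.170
ΔCt(heat-shocked) = 23.710 − 19.750 = 3.960
ΔΔCt = 3.960 − 8.170 = -4.210
Fold change = 2^(−(-4.210)) = 2^4.210 = 18.5070

18.507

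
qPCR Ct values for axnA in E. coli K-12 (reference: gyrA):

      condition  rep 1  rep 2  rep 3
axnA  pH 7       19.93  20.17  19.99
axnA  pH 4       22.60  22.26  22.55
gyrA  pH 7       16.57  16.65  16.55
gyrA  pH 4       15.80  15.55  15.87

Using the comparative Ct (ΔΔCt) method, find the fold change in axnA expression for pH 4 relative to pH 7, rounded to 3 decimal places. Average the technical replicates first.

0.102

Mean Ct: axnA pH 7 20.030; axnA pH 4 22.470; gyrA pH 7 16.590; gyrA pH 4 15.740
ΔCt(pH 7) = 20.030 − 16.590 = 3.440
ΔCt(pH 4) = 22.470 − 15.740 = 6.730
ΔΔCt = 6.730 − 3.440 = 3.290
Fold change = 2^(−3.290) = 0.1022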